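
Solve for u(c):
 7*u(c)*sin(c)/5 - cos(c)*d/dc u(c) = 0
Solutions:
 u(c) = C1/cos(c)^(7/5)


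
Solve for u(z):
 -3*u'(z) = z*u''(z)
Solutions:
 u(z) = C1 + C2/z^2


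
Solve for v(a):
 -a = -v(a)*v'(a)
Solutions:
 v(a) = -sqrt(C1 + a^2)
 v(a) = sqrt(C1 + a^2)


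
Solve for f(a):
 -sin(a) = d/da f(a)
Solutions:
 f(a) = C1 + cos(a)


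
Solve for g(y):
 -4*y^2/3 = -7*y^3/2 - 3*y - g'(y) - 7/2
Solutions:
 g(y) = C1 - 7*y^4/8 + 4*y^3/9 - 3*y^2/2 - 7*y/2


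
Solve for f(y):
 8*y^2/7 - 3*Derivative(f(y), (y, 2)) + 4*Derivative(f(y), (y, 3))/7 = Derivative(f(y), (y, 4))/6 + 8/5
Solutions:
 f(y) = C1 + C2*y + 2*y^4/63 + 32*y^3/1323 - 12688*y^2/46305 + (C3*sin(3*sqrt(82)*y/7) + C4*cos(3*sqrt(82)*y/7))*exp(12*y/7)


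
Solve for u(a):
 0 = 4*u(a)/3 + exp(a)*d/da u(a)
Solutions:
 u(a) = C1*exp(4*exp(-a)/3)


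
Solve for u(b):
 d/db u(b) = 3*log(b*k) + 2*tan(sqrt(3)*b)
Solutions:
 u(b) = C1 + 3*b*log(b*k) - 3*b - 2*sqrt(3)*log(cos(sqrt(3)*b))/3


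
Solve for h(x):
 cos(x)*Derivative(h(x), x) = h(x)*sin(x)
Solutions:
 h(x) = C1/cos(x)


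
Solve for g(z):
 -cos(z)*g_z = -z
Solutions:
 g(z) = C1 + Integral(z/cos(z), z)


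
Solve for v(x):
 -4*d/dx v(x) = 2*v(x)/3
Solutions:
 v(x) = C1*exp(-x/6)


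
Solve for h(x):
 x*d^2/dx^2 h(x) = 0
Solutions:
 h(x) = C1 + C2*x


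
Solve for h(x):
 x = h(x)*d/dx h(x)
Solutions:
 h(x) = -sqrt(C1 + x^2)
 h(x) = sqrt(C1 + x^2)


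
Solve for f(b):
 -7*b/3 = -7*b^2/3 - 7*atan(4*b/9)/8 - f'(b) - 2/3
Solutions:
 f(b) = C1 - 7*b^3/9 + 7*b^2/6 - 7*b*atan(4*b/9)/8 - 2*b/3 + 63*log(16*b^2 + 81)/64


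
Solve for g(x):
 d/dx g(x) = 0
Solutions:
 g(x) = C1


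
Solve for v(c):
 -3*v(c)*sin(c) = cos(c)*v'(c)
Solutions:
 v(c) = C1*cos(c)^3


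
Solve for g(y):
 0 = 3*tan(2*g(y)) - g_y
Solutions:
 g(y) = -asin(C1*exp(6*y))/2 + pi/2
 g(y) = asin(C1*exp(6*y))/2


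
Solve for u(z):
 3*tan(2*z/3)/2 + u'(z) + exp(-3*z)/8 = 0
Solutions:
 u(z) = C1 - 9*log(tan(2*z/3)^2 + 1)/8 + exp(-3*z)/24


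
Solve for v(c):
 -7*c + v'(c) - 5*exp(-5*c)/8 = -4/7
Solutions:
 v(c) = C1 + 7*c^2/2 - 4*c/7 - exp(-5*c)/8


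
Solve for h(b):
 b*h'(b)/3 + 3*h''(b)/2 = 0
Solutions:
 h(b) = C1 + C2*erf(b/3)


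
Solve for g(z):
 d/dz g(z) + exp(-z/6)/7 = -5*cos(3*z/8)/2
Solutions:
 g(z) = C1 - 20*sin(3*z/8)/3 + 6*exp(-z/6)/7


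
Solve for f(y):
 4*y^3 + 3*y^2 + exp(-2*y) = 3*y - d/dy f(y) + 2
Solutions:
 f(y) = C1 - y^4 - y^3 + 3*y^2/2 + 2*y + exp(-2*y)/2


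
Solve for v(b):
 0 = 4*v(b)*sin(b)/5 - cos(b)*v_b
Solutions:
 v(b) = C1/cos(b)^(4/5)


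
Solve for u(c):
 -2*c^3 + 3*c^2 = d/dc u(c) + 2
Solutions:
 u(c) = C1 - c^4/2 + c^3 - 2*c


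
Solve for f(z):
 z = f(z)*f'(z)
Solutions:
 f(z) = -sqrt(C1 + z^2)
 f(z) = sqrt(C1 + z^2)


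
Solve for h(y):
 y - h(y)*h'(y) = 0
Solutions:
 h(y) = -sqrt(C1 + y^2)
 h(y) = sqrt(C1 + y^2)


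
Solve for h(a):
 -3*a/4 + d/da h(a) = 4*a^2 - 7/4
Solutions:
 h(a) = C1 + 4*a^3/3 + 3*a^2/8 - 7*a/4


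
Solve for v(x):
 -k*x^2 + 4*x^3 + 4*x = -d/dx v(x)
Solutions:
 v(x) = C1 + k*x^3/3 - x^4 - 2*x^2


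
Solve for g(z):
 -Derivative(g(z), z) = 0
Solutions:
 g(z) = C1


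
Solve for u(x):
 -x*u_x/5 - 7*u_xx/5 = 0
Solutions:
 u(x) = C1 + C2*erf(sqrt(14)*x/14)


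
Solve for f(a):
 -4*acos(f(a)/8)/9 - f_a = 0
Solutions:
 Integral(1/acos(_y/8), (_y, f(a))) = C1 - 4*a/9


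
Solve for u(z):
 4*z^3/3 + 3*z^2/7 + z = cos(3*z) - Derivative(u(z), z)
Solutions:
 u(z) = C1 - z^4/3 - z^3/7 - z^2/2 + sin(3*z)/3


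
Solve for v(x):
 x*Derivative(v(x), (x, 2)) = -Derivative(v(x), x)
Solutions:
 v(x) = C1 + C2*log(x)


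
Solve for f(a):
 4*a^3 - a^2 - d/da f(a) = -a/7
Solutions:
 f(a) = C1 + a^4 - a^3/3 + a^2/14


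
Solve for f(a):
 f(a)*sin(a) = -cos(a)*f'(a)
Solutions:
 f(a) = C1*cos(a)


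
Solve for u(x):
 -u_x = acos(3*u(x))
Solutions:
 Integral(1/acos(3*_y), (_y, u(x))) = C1 - x


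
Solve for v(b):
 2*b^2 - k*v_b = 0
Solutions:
 v(b) = C1 + 2*b^3/(3*k)


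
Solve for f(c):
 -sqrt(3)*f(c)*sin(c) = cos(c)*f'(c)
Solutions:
 f(c) = C1*cos(c)^(sqrt(3))


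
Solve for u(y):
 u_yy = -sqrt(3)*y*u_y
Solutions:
 u(y) = C1 + C2*erf(sqrt(2)*3^(1/4)*y/2)


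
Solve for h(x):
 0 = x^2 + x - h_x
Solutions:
 h(x) = C1 + x^3/3 + x^2/2


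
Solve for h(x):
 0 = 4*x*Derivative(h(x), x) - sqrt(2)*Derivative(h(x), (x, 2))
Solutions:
 h(x) = C1 + C2*erfi(2^(1/4)*x)


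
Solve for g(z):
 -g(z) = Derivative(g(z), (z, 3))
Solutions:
 g(z) = C3*exp(-z) + (C1*sin(sqrt(3)*z/2) + C2*cos(sqrt(3)*z/2))*exp(z/2)


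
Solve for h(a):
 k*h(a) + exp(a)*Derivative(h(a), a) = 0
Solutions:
 h(a) = C1*exp(k*exp(-a))


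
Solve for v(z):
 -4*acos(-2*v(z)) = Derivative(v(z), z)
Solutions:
 Integral(1/acos(-2*_y), (_y, v(z))) = C1 - 4*z


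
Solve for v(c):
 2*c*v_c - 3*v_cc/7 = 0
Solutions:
 v(c) = C1 + C2*erfi(sqrt(21)*c/3)


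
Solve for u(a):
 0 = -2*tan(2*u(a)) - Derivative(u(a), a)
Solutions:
 u(a) = -asin(C1*exp(-4*a))/2 + pi/2
 u(a) = asin(C1*exp(-4*a))/2


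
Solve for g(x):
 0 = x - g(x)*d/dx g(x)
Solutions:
 g(x) = -sqrt(C1 + x^2)
 g(x) = sqrt(C1 + x^2)


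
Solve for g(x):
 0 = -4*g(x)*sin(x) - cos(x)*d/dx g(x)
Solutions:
 g(x) = C1*cos(x)^4


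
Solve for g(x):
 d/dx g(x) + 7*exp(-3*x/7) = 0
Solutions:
 g(x) = C1 + 49*exp(-3*x/7)/3


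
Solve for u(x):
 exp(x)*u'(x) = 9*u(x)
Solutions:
 u(x) = C1*exp(-9*exp(-x))


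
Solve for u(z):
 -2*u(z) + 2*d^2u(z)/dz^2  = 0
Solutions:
 u(z) = C1*exp(-z) + C2*exp(z)


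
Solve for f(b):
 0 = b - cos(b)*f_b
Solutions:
 f(b) = C1 + Integral(b/cos(b), b)


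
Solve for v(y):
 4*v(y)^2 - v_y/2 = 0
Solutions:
 v(y) = -1/(C1 + 8*y)


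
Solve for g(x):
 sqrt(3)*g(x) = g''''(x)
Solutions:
 g(x) = C1*exp(-3^(1/8)*x) + C2*exp(3^(1/8)*x) + C3*sin(3^(1/8)*x) + C4*cos(3^(1/8)*x)


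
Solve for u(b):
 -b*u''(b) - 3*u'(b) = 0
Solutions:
 u(b) = C1 + C2/b^2


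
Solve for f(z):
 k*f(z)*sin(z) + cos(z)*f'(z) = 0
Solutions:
 f(z) = C1*exp(k*log(cos(z)))


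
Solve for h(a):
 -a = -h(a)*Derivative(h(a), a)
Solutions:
 h(a) = -sqrt(C1 + a^2)
 h(a) = sqrt(C1 + a^2)


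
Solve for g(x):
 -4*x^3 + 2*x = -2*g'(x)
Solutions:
 g(x) = C1 + x^4/2 - x^2/2


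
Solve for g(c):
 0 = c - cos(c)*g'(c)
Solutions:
 g(c) = C1 + Integral(c/cos(c), c)


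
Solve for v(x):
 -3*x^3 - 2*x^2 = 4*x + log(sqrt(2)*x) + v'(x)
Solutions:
 v(x) = C1 - 3*x^4/4 - 2*x^3/3 - 2*x^2 - x*log(x) - x*log(2)/2 + x


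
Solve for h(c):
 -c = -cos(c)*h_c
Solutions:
 h(c) = C1 + Integral(c/cos(c), c)


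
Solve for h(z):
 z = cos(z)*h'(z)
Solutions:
 h(z) = C1 + Integral(z/cos(z), z)


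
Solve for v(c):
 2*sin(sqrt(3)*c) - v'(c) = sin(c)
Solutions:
 v(c) = C1 + cos(c) - 2*sqrt(3)*cos(sqrt(3)*c)/3


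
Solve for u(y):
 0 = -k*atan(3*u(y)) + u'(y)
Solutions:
 Integral(1/atan(3*_y), (_y, u(y))) = C1 + k*y


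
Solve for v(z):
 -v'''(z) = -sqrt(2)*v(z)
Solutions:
 v(z) = C3*exp(2^(1/6)*z) + (C1*sin(2^(1/6)*sqrt(3)*z/2) + C2*cos(2^(1/6)*sqrt(3)*z/2))*exp(-2^(1/6)*z/2)


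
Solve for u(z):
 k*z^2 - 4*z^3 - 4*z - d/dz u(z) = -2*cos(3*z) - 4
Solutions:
 u(z) = C1 + k*z^3/3 - z^4 - 2*z^2 + 4*z + 2*sin(3*z)/3


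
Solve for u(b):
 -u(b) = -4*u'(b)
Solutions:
 u(b) = C1*exp(b/4)


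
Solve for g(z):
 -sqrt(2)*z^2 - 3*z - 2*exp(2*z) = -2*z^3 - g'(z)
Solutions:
 g(z) = C1 - z^4/2 + sqrt(2)*z^3/3 + 3*z^2/2 + exp(2*z)


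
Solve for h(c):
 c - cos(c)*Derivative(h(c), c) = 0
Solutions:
 h(c) = C1 + Integral(c/cos(c), c)


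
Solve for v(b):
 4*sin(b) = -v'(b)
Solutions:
 v(b) = C1 + 4*cos(b)


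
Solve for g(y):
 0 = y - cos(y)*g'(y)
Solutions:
 g(y) = C1 + Integral(y/cos(y), y)


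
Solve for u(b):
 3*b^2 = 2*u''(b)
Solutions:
 u(b) = C1 + C2*b + b^4/8


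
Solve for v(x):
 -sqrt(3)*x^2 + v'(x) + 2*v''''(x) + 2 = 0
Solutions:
 v(x) = C1 + C4*exp(-2^(2/3)*x/2) + sqrt(3)*x^3/3 - 2*x + (C2*sin(2^(2/3)*sqrt(3)*x/4) + C3*cos(2^(2/3)*sqrt(3)*x/4))*exp(2^(2/3)*x/4)


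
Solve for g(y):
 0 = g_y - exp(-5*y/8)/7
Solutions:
 g(y) = C1 - 8*exp(-5*y/8)/35


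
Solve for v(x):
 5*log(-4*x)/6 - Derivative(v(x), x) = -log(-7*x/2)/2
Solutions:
 v(x) = C1 + 4*x*log(-x)/3 + x*(-8 + 7*log(2) + 3*log(7))/6


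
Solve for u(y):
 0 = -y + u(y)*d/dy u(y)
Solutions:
 u(y) = -sqrt(C1 + y^2)
 u(y) = sqrt(C1 + y^2)


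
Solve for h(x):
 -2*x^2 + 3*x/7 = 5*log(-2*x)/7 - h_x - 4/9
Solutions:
 h(x) = C1 + 2*x^3/3 - 3*x^2/14 + 5*x*log(-x)/7 + x*(-73 + 45*log(2))/63


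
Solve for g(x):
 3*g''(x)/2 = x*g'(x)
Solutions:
 g(x) = C1 + C2*erfi(sqrt(3)*x/3)


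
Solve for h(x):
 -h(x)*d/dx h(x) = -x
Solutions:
 h(x) = -sqrt(C1 + x^2)
 h(x) = sqrt(C1 + x^2)


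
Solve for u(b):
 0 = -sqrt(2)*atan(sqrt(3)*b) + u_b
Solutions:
 u(b) = C1 + sqrt(2)*(b*atan(sqrt(3)*b) - sqrt(3)*log(3*b^2 + 1)/6)


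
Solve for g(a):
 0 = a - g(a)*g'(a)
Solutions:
 g(a) = -sqrt(C1 + a^2)
 g(a) = sqrt(C1 + a^2)


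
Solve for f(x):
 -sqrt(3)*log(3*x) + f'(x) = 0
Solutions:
 f(x) = C1 + sqrt(3)*x*log(x) - sqrt(3)*x + sqrt(3)*x*log(3)


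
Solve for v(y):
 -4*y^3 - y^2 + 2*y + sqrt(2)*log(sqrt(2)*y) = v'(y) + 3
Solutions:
 v(y) = C1 - y^4 - y^3/3 + y^2 + sqrt(2)*y*log(y) - 3*y - sqrt(2)*y + sqrt(2)*y*log(2)/2


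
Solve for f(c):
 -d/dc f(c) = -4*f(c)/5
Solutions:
 f(c) = C1*exp(4*c/5)


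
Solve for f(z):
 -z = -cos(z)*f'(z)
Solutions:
 f(z) = C1 + Integral(z/cos(z), z)


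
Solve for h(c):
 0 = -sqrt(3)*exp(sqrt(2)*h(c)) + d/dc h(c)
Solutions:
 h(c) = sqrt(2)*(2*log(-1/(C1 + sqrt(3)*c)) - log(2))/4


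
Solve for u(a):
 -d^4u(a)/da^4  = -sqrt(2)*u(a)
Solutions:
 u(a) = C1*exp(-2^(1/8)*a) + C2*exp(2^(1/8)*a) + C3*sin(2^(1/8)*a) + C4*cos(2^(1/8)*a)


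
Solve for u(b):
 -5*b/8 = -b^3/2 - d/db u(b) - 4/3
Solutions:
 u(b) = C1 - b^4/8 + 5*b^2/16 - 4*b/3


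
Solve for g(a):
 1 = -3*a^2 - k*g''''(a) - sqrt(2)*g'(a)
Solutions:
 g(a) = C1 + C2*exp(2^(1/6)*a*(-1/k)^(1/3)) + C3*exp(2^(1/6)*a*(-1/k)^(1/3)*(-1 + sqrt(3)*I)/2) + C4*exp(-2^(1/6)*a*(-1/k)^(1/3)*(1 + sqrt(3)*I)/2) - sqrt(2)*a^3/2 - sqrt(2)*a/2


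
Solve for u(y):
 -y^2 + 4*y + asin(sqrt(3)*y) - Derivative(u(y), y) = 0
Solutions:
 u(y) = C1 - y^3/3 + 2*y^2 + y*asin(sqrt(3)*y) + sqrt(3)*sqrt(1 - 3*y^2)/3


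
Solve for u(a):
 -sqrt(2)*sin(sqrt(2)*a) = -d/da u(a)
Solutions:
 u(a) = C1 - cos(sqrt(2)*a)


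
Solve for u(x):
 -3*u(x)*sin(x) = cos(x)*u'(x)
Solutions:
 u(x) = C1*cos(x)^3


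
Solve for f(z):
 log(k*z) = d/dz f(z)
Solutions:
 f(z) = C1 + z*log(k*z) - z


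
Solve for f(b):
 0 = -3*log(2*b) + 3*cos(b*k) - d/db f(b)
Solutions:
 f(b) = C1 - 3*b*log(b) - 3*b*log(2) + 3*b + 3*Piecewise((sin(b*k)/k, Ne(k, 0)), (b, True))


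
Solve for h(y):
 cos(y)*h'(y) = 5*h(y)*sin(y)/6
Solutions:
 h(y) = C1/cos(y)^(5/6)


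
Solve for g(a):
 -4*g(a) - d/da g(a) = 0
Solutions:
 g(a) = C1*exp(-4*a)


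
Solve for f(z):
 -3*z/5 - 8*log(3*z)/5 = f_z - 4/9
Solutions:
 f(z) = C1 - 3*z^2/10 - 8*z*log(z)/5 - 8*z*log(3)/5 + 92*z/45


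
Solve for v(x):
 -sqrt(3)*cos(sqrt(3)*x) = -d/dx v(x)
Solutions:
 v(x) = C1 + sin(sqrt(3)*x)


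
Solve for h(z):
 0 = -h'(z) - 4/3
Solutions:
 h(z) = C1 - 4*z/3


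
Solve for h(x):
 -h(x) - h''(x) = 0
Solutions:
 h(x) = C1*sin(x) + C2*cos(x)


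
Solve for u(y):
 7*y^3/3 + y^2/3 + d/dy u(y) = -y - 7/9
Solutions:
 u(y) = C1 - 7*y^4/12 - y^3/9 - y^2/2 - 7*y/9


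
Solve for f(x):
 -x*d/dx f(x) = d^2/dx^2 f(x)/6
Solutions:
 f(x) = C1 + C2*erf(sqrt(3)*x)


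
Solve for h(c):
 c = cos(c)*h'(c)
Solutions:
 h(c) = C1 + Integral(c/cos(c), c)


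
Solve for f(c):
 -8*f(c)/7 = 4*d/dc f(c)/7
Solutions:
 f(c) = C1*exp(-2*c)


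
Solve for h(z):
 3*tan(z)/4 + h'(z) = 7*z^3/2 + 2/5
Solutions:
 h(z) = C1 + 7*z^4/8 + 2*z/5 + 3*log(cos(z))/4


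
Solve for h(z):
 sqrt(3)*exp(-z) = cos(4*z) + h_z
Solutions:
 h(z) = C1 - sin(4*z)/4 - sqrt(3)*exp(-z)


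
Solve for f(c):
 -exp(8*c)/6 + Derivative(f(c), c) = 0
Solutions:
 f(c) = C1 + exp(8*c)/48


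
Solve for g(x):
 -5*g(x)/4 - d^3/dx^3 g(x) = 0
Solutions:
 g(x) = C3*exp(-10^(1/3)*x/2) + (C1*sin(10^(1/3)*sqrt(3)*x/4) + C2*cos(10^(1/3)*sqrt(3)*x/4))*exp(10^(1/3)*x/4)


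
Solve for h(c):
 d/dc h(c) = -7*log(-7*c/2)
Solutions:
 h(c) = C1 - 7*c*log(-c) + 7*c*(-log(7) + log(2) + 1)


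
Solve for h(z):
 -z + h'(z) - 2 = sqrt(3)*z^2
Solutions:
 h(z) = C1 + sqrt(3)*z^3/3 + z^2/2 + 2*z


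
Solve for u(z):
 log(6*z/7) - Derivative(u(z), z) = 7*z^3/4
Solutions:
 u(z) = C1 - 7*z^4/16 + z*log(z) - z + z*log(6/7)


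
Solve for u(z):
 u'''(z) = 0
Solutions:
 u(z) = C1 + C2*z + C3*z^2


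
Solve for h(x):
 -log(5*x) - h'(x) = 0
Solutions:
 h(x) = C1 - x*log(x) - x*log(5) + x


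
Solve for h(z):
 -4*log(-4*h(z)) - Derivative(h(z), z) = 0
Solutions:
 Integral(1/(log(-_y) + 2*log(2)), (_y, h(z)))/4 = C1 - z


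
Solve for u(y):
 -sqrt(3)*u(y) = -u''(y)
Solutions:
 u(y) = C1*exp(-3^(1/4)*y) + C2*exp(3^(1/4)*y)


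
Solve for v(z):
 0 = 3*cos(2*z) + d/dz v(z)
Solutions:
 v(z) = C1 - 3*sin(2*z)/2


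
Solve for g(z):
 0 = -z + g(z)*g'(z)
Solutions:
 g(z) = -sqrt(C1 + z^2)
 g(z) = sqrt(C1 + z^2)


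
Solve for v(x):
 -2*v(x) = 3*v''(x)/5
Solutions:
 v(x) = C1*sin(sqrt(30)*x/3) + C2*cos(sqrt(30)*x/3)


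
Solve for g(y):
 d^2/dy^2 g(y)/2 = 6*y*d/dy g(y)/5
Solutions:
 g(y) = C1 + C2*erfi(sqrt(30)*y/5)


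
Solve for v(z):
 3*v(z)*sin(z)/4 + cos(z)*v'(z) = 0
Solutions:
 v(z) = C1*cos(z)^(3/4)


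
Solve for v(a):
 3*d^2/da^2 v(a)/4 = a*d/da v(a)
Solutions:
 v(a) = C1 + C2*erfi(sqrt(6)*a/3)


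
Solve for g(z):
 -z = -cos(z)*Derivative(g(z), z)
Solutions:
 g(z) = C1 + Integral(z/cos(z), z)


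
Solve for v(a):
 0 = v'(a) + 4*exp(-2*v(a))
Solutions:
 v(a) = log(-sqrt(C1 - 8*a))
 v(a) = log(C1 - 8*a)/2


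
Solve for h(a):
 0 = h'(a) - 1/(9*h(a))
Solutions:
 h(a) = -sqrt(C1 + 2*a)/3
 h(a) = sqrt(C1 + 2*a)/3


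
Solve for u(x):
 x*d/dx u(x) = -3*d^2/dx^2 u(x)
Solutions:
 u(x) = C1 + C2*erf(sqrt(6)*x/6)


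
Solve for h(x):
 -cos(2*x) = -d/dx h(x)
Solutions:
 h(x) = C1 + sin(2*x)/2


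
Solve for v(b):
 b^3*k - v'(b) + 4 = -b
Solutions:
 v(b) = C1 + b^4*k/4 + b^2/2 + 4*b


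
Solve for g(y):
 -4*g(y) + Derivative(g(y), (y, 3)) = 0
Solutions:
 g(y) = C3*exp(2^(2/3)*y) + (C1*sin(2^(2/3)*sqrt(3)*y/2) + C2*cos(2^(2/3)*sqrt(3)*y/2))*exp(-2^(2/3)*y/2)


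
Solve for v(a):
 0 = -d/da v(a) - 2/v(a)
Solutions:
 v(a) = -sqrt(C1 - 4*a)
 v(a) = sqrt(C1 - 4*a)


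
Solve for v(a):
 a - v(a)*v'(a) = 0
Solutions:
 v(a) = -sqrt(C1 + a^2)
 v(a) = sqrt(C1 + a^2)


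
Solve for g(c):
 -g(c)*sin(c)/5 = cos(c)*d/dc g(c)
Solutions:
 g(c) = C1*cos(c)^(1/5)


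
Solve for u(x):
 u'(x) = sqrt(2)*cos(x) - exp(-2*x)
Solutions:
 u(x) = C1 + sqrt(2)*sin(x) + exp(-2*x)/2


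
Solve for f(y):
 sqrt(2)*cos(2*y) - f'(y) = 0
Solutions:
 f(y) = C1 + sqrt(2)*sin(2*y)/2


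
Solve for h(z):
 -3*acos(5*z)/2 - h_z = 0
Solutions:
 h(z) = C1 - 3*z*acos(5*z)/2 + 3*sqrt(1 - 25*z^2)/10


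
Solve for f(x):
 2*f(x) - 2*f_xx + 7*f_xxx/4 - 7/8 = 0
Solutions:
 f(x) = C1*exp(x*(32*2^(1/3)/(21*sqrt(3201) + 1195)^(1/3) + 16 + 2^(2/3)*(21*sqrt(3201) + 1195)^(1/3))/42)*sin(2^(1/3)*sqrt(3)*x*(-2^(1/3)*(21*sqrt(3201) + 1195)^(1/3) + 32/(21*sqrt(3201) + 1195)^(1/3))/42) + C2*exp(x*(32*2^(1/3)/(21*sqrt(3201) + 1195)^(1/3) + 16 + 2^(2/3)*(21*sqrt(3201) + 1195)^(1/3))/42)*cos(2^(1/3)*sqrt(3)*x*(-2^(1/3)*(21*sqrt(3201) + 1195)^(1/3) + 32/(21*sqrt(3201) + 1195)^(1/3))/42) + C3*exp(x*(-2^(2/3)*(21*sqrt(3201) + 1195)^(1/3) - 32*2^(1/3)/(21*sqrt(3201) + 1195)^(1/3) + 8)/21) + 7/16


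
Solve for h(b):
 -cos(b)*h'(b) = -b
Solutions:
 h(b) = C1 + Integral(b/cos(b), b)


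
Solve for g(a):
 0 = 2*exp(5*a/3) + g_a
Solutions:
 g(a) = C1 - 6*exp(5*a/3)/5


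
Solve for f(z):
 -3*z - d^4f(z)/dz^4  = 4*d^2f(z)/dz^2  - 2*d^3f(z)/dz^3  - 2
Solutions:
 f(z) = C1 + C2*z - z^3/8 + z^2/16 + (C3*sin(sqrt(3)*z) + C4*cos(sqrt(3)*z))*exp(z)


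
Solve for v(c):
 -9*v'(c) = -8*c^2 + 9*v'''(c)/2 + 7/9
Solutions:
 v(c) = C1 + C2*sin(sqrt(2)*c) + C3*cos(sqrt(2)*c) + 8*c^3/27 - 79*c/81


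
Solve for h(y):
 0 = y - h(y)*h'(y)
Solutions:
 h(y) = -sqrt(C1 + y^2)
 h(y) = sqrt(C1 + y^2)


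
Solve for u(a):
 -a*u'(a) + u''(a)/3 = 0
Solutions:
 u(a) = C1 + C2*erfi(sqrt(6)*a/2)


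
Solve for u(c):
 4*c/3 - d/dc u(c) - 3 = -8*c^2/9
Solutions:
 u(c) = C1 + 8*c^3/27 + 2*c^2/3 - 3*c


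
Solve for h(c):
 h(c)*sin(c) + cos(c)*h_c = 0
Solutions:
 h(c) = C1*cos(c)


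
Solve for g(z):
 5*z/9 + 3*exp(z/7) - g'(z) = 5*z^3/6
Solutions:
 g(z) = C1 - 5*z^4/24 + 5*z^2/18 + 21*exp(z/7)


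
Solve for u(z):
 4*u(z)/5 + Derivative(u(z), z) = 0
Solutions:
 u(z) = C1*exp(-4*z/5)


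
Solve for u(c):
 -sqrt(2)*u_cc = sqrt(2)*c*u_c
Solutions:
 u(c) = C1 + C2*erf(sqrt(2)*c/2)


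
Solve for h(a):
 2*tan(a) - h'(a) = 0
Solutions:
 h(a) = C1 - 2*log(cos(a))


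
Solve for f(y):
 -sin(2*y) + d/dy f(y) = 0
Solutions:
 f(y) = C1 - cos(2*y)/2


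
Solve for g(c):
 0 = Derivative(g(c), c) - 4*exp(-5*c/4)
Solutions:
 g(c) = C1 - 16*exp(-5*c/4)/5


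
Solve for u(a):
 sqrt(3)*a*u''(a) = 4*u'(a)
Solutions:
 u(a) = C1 + C2*a^(1 + 4*sqrt(3)/3)


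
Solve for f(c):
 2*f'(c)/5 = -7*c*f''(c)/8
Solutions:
 f(c) = C1 + C2*c^(19/35)


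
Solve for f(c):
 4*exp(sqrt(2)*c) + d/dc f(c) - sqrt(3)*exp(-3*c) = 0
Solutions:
 f(c) = C1 - 2*sqrt(2)*exp(sqrt(2)*c) - sqrt(3)*exp(-3*c)/3


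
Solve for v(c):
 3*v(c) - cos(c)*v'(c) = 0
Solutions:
 v(c) = C1*(sin(c) + 1)^(3/2)/(sin(c) - 1)^(3/2)


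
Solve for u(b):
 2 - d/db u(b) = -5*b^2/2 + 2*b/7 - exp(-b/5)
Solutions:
 u(b) = C1 + 5*b^3/6 - b^2/7 + 2*b - 5*exp(-b/5)


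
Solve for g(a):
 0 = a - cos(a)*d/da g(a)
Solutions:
 g(a) = C1 + Integral(a/cos(a), a)


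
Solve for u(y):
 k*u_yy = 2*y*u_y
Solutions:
 u(y) = C1 + C2*erf(y*sqrt(-1/k))/sqrt(-1/k)


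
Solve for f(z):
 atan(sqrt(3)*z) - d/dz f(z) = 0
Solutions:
 f(z) = C1 + z*atan(sqrt(3)*z) - sqrt(3)*log(3*z^2 + 1)/6


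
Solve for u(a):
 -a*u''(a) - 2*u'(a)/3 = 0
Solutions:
 u(a) = C1 + C2*a^(1/3)


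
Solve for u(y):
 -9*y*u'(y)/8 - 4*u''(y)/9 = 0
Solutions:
 u(y) = C1 + C2*erf(9*y/8)


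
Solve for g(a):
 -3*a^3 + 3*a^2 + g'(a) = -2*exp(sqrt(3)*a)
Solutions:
 g(a) = C1 + 3*a^4/4 - a^3 - 2*sqrt(3)*exp(sqrt(3)*a)/3


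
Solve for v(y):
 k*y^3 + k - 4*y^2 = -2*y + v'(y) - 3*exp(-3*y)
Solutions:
 v(y) = C1 + k*y^4/4 + k*y - 4*y^3/3 + y^2 - exp(-3*y)


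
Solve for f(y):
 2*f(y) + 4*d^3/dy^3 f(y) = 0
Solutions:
 f(y) = C3*exp(-2^(2/3)*y/2) + (C1*sin(2^(2/3)*sqrt(3)*y/4) + C2*cos(2^(2/3)*sqrt(3)*y/4))*exp(2^(2/3)*y/4)


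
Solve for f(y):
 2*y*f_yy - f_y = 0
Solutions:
 f(y) = C1 + C2*y^(3/2)


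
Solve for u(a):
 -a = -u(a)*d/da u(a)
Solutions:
 u(a) = -sqrt(C1 + a^2)
 u(a) = sqrt(C1 + a^2)


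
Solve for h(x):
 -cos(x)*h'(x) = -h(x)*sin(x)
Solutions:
 h(x) = C1/cos(x)


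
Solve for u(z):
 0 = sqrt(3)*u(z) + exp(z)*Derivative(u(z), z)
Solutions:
 u(z) = C1*exp(sqrt(3)*exp(-z))


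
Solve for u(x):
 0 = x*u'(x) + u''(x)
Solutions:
 u(x) = C1 + C2*erf(sqrt(2)*x/2)


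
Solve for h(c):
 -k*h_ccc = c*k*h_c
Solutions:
 h(c) = C1 + Integral(C2*airyai(-c) + C3*airybi(-c), c)


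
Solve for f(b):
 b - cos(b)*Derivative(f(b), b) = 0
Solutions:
 f(b) = C1 + Integral(b/cos(b), b)


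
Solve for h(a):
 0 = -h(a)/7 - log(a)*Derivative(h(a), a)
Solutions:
 h(a) = C1*exp(-li(a)/7)


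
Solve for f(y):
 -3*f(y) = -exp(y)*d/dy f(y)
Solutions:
 f(y) = C1*exp(-3*exp(-y))


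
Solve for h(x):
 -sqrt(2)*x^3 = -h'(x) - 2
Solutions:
 h(x) = C1 + sqrt(2)*x^4/4 - 2*x


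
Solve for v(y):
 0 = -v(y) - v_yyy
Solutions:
 v(y) = C3*exp(-y) + (C1*sin(sqrt(3)*y/2) + C2*cos(sqrt(3)*y/2))*exp(y/2)


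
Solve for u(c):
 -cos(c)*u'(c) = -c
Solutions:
 u(c) = C1 + Integral(c/cos(c), c)


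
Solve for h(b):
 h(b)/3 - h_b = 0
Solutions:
 h(b) = C1*exp(b/3)


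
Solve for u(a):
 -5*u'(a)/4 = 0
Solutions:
 u(a) = C1


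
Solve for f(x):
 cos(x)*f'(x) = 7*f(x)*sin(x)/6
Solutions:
 f(x) = C1/cos(x)^(7/6)


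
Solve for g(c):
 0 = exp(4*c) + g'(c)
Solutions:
 g(c) = C1 - exp(4*c)/4


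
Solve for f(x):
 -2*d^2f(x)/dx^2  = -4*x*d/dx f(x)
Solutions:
 f(x) = C1 + C2*erfi(x)


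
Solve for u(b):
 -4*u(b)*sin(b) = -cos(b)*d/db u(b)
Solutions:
 u(b) = C1/cos(b)^4


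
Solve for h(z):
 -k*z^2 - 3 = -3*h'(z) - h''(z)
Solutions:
 h(z) = C1 + C2*exp(-3*z) + k*z^3/9 - k*z^2/9 + 2*k*z/27 + z


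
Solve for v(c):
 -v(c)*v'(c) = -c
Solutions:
 v(c) = -sqrt(C1 + c^2)
 v(c) = sqrt(C1 + c^2)


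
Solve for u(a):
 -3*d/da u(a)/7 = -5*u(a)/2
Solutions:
 u(a) = C1*exp(35*a/6)


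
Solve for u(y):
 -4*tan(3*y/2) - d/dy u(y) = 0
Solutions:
 u(y) = C1 + 8*log(cos(3*y/2))/3


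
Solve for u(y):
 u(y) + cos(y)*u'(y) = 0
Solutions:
 u(y) = C1*sqrt(sin(y) - 1)/sqrt(sin(y) + 1)


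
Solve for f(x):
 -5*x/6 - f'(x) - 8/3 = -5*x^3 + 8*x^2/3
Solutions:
 f(x) = C1 + 5*x^4/4 - 8*x^3/9 - 5*x^2/12 - 8*x/3


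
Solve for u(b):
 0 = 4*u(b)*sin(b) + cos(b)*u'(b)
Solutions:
 u(b) = C1*cos(b)^4


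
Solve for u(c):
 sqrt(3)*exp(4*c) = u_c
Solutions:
 u(c) = C1 + sqrt(3)*exp(4*c)/4


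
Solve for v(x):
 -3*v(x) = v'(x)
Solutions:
 v(x) = C1*exp(-3*x)


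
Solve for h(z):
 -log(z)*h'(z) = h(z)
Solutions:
 h(z) = C1*exp(-li(z))


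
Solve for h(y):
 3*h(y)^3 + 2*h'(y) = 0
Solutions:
 h(y) = -sqrt(-1/(C1 - 3*y))
 h(y) = sqrt(-1/(C1 - 3*y))


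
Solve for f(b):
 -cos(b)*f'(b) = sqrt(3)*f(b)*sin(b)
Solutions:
 f(b) = C1*cos(b)^(sqrt(3))


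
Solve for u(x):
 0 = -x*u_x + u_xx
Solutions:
 u(x) = C1 + C2*erfi(sqrt(2)*x/2)


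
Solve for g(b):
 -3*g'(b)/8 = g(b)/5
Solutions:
 g(b) = C1*exp(-8*b/15)


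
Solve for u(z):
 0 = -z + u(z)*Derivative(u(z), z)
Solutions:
 u(z) = -sqrt(C1 + z^2)
 u(z) = sqrt(C1 + z^2)


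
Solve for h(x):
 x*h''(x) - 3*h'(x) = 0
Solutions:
 h(x) = C1 + C2*x^4


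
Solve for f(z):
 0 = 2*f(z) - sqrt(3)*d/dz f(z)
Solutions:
 f(z) = C1*exp(2*sqrt(3)*z/3)


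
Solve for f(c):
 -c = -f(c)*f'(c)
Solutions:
 f(c) = -sqrt(C1 + c^2)
 f(c) = sqrt(C1 + c^2)


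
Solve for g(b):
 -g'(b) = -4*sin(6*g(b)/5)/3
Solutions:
 -4*b/3 + 5*log(cos(6*g(b)/5) - 1)/12 - 5*log(cos(6*g(b)/5) + 1)/12 = C1


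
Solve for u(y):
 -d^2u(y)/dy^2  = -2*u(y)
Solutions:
 u(y) = C1*exp(-sqrt(2)*y) + C2*exp(sqrt(2)*y)


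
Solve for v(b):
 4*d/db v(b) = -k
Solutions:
 v(b) = C1 - b*k/4


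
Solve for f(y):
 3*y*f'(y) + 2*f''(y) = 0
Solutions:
 f(y) = C1 + C2*erf(sqrt(3)*y/2)


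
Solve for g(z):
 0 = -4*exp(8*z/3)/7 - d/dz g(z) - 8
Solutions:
 g(z) = C1 - 8*z - 3*exp(8*z/3)/14


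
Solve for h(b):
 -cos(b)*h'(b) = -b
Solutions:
 h(b) = C1 + Integral(b/cos(b), b)


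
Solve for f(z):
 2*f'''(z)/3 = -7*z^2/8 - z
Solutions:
 f(z) = C1 + C2*z + C3*z^2 - 7*z^5/320 - z^4/16


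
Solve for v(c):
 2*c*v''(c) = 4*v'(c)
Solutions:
 v(c) = C1 + C2*c^3


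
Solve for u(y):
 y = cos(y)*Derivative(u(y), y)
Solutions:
 u(y) = C1 + Integral(y/cos(y), y)


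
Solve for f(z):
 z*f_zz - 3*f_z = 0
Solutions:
 f(z) = C1 + C2*z^4


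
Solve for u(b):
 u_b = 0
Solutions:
 u(b) = C1


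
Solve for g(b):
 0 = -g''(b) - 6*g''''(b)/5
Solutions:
 g(b) = C1 + C2*b + C3*sin(sqrt(30)*b/6) + C4*cos(sqrt(30)*b/6)


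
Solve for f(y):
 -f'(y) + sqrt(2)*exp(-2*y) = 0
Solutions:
 f(y) = C1 - sqrt(2)*exp(-2*y)/2


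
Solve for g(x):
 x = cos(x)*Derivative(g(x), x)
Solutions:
 g(x) = C1 + Integral(x/cos(x), x)


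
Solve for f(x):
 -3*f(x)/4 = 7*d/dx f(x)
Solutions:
 f(x) = C1*exp(-3*x/28)


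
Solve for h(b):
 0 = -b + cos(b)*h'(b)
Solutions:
 h(b) = C1 + Integral(b/cos(b), b)


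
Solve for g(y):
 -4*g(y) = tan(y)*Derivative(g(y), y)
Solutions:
 g(y) = C1/sin(y)^4


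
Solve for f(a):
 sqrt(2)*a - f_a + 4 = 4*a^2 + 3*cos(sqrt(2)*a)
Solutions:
 f(a) = C1 - 4*a^3/3 + sqrt(2)*a^2/2 + 4*a - 3*sqrt(2)*sin(sqrt(2)*a)/2


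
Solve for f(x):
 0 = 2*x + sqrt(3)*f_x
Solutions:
 f(x) = C1 - sqrt(3)*x^2/3


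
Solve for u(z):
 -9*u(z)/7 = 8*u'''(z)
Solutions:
 u(z) = C3*exp(-21^(2/3)*z/14) + (C1*sin(3*3^(1/6)*7^(2/3)*z/28) + C2*cos(3*3^(1/6)*7^(2/3)*z/28))*exp(21^(2/3)*z/28)


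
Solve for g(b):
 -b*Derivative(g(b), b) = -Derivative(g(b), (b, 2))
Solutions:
 g(b) = C1 + C2*erfi(sqrt(2)*b/2)


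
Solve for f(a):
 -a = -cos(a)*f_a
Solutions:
 f(a) = C1 + Integral(a/cos(a), a)


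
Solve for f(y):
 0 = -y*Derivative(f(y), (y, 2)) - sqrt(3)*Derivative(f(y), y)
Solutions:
 f(y) = C1 + C2*y^(1 - sqrt(3))


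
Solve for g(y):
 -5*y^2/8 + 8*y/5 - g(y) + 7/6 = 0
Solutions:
 g(y) = -5*y^2/8 + 8*y/5 + 7/6


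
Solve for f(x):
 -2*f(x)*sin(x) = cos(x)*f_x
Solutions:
 f(x) = C1*cos(x)^2


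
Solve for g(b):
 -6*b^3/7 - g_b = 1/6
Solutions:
 g(b) = C1 - 3*b^4/14 - b/6


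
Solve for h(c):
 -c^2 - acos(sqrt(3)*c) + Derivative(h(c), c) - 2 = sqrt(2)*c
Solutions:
 h(c) = C1 + c^3/3 + sqrt(2)*c^2/2 + c*acos(sqrt(3)*c) + 2*c - sqrt(3)*sqrt(1 - 3*c^2)/3


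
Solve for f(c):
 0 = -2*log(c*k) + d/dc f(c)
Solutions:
 f(c) = C1 + 2*c*log(c*k) - 2*c


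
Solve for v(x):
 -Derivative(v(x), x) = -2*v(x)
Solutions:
 v(x) = C1*exp(2*x)


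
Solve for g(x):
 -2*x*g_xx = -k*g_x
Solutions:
 g(x) = C1 + x^(re(k)/2 + 1)*(C2*sin(log(x)*Abs(im(k))/2) + C3*cos(log(x)*im(k)/2))


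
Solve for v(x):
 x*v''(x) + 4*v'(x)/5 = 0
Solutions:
 v(x) = C1 + C2*x^(1/5)


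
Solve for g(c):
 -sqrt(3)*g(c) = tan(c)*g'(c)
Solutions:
 g(c) = C1/sin(c)^(sqrt(3))


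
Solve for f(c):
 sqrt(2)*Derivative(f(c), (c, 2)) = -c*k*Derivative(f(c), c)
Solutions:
 f(c) = Piecewise((-2^(3/4)*sqrt(pi)*C1*erf(2^(1/4)*c*sqrt(k)/2)/(2*sqrt(k)) - C2, (k > 0) | (k < 0)), (-C1*c - C2, True))


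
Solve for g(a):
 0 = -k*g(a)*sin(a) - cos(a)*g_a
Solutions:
 g(a) = C1*exp(k*log(cos(a)))


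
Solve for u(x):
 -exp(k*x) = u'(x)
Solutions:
 u(x) = C1 - exp(k*x)/k


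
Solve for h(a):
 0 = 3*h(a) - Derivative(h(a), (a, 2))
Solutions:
 h(a) = C1*exp(-sqrt(3)*a) + C2*exp(sqrt(3)*a)


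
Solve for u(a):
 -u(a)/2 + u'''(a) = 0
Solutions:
 u(a) = C3*exp(2^(2/3)*a/2) + (C1*sin(2^(2/3)*sqrt(3)*a/4) + C2*cos(2^(2/3)*sqrt(3)*a/4))*exp(-2^(2/3)*a/4)


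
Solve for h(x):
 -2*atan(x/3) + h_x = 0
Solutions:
 h(x) = C1 + 2*x*atan(x/3) - 3*log(x^2 + 9)


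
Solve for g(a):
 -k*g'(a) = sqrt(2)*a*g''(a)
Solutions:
 g(a) = C1 + a^(-sqrt(2)*re(k)/2 + 1)*(C2*sin(sqrt(2)*log(a)*Abs(im(k))/2) + C3*cos(sqrt(2)*log(a)*im(k)/2))


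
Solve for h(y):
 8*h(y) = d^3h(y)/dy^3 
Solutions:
 h(y) = C3*exp(2*y) + (C1*sin(sqrt(3)*y) + C2*cos(sqrt(3)*y))*exp(-y)


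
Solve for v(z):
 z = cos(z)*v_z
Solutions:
 v(z) = C1 + Integral(z/cos(z), z)


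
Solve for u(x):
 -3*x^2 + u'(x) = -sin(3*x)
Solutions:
 u(x) = C1 + x^3 + cos(3*x)/3


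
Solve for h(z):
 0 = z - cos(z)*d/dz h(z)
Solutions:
 h(z) = C1 + Integral(z/cos(z), z)


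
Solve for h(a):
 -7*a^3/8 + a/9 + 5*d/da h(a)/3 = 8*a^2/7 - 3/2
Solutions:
 h(a) = C1 + 21*a^4/160 + 8*a^3/35 - a^2/30 - 9*a/10


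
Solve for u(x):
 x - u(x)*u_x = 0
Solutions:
 u(x) = -sqrt(C1 + x^2)
 u(x) = sqrt(C1 + x^2)


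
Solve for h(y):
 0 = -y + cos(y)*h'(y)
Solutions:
 h(y) = C1 + Integral(y/cos(y), y)


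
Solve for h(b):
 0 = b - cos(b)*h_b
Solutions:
 h(b) = C1 + Integral(b/cos(b), b)


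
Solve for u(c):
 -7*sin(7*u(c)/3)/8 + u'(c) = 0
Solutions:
 -7*c/8 + 3*log(cos(7*u(c)/3) - 1)/14 - 3*log(cos(7*u(c)/3) + 1)/14 = C1


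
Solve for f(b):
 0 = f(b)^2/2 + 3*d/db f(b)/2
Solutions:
 f(b) = 3/(C1 + b)


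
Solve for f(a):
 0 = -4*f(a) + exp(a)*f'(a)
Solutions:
 f(a) = C1*exp(-4*exp(-a))


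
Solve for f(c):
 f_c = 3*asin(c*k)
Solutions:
 f(c) = C1 + 3*Piecewise((c*asin(c*k) + sqrt(-c^2*k^2 + 1)/k, Ne(k, 0)), (0, True))


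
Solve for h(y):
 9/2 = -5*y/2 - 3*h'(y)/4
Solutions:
 h(y) = C1 - 5*y^2/3 - 6*y


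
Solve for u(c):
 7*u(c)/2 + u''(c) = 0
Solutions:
 u(c) = C1*sin(sqrt(14)*c/2) + C2*cos(sqrt(14)*c/2)


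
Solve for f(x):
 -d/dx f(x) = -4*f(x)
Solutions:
 f(x) = C1*exp(4*x)


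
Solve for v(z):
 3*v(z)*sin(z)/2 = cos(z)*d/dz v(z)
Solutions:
 v(z) = C1/cos(z)^(3/2)


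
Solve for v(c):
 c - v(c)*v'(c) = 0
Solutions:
 v(c) = -sqrt(C1 + c^2)
 v(c) = sqrt(C1 + c^2)


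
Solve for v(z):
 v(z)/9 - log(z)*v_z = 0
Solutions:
 v(z) = C1*exp(li(z)/9)


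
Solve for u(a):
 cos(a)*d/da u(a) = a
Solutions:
 u(a) = C1 + Integral(a/cos(a), a)


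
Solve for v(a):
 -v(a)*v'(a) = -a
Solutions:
 v(a) = -sqrt(C1 + a^2)
 v(a) = sqrt(C1 + a^2)


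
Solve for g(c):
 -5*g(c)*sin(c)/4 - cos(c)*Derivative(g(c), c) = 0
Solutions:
 g(c) = C1*cos(c)^(5/4)


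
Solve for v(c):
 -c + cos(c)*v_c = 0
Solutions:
 v(c) = C1 + Integral(c/cos(c), c)


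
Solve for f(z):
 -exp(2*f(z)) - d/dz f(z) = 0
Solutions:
 f(z) = log(-sqrt(-1/(C1 - z))) - log(2)/2
 f(z) = log(-1/(C1 - z))/2 - log(2)/2


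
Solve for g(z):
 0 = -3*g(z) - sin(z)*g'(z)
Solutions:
 g(z) = C1*(cos(z) + 1)^(3/2)/(cos(z) - 1)^(3/2)


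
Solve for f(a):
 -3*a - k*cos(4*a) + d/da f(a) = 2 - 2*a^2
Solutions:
 f(a) = C1 - 2*a^3/3 + 3*a^2/2 + 2*a + k*sin(4*a)/4


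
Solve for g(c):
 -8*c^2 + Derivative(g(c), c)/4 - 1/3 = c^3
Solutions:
 g(c) = C1 + c^4 + 32*c^3/3 + 4*c/3


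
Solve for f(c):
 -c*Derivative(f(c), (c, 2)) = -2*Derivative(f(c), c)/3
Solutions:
 f(c) = C1 + C2*c^(5/3)


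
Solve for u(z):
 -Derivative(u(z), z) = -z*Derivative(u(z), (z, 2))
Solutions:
 u(z) = C1 + C2*z^2


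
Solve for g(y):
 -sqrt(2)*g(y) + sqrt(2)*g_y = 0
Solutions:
 g(y) = C1*exp(y)


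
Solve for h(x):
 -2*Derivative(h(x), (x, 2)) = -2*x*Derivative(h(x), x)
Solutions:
 h(x) = C1 + C2*erfi(sqrt(2)*x/2)


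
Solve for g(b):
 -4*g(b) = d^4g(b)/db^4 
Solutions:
 g(b) = (C1*sin(b) + C2*cos(b))*exp(-b) + (C3*sin(b) + C4*cos(b))*exp(b)


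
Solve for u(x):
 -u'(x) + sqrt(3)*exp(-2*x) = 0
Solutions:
 u(x) = C1 - sqrt(3)*exp(-2*x)/2


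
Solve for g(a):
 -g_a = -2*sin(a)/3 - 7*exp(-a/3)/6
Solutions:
 g(a) = C1 - 2*cos(a)/3 - 7*exp(-a/3)/2


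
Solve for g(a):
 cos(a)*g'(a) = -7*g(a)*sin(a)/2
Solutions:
 g(a) = C1*cos(a)^(7/2)


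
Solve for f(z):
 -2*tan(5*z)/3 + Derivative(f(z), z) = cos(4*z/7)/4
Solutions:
 f(z) = C1 - 2*log(cos(5*z))/15 + 7*sin(4*z/7)/16


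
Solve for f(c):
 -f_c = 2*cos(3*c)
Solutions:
 f(c) = C1 - 2*sin(3*c)/3


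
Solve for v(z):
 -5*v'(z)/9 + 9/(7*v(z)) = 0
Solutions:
 v(z) = -sqrt(C1 + 5670*z)/35
 v(z) = sqrt(C1 + 5670*z)/35


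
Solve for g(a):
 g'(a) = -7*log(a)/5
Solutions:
 g(a) = C1 - 7*a*log(a)/5 + 7*a/5


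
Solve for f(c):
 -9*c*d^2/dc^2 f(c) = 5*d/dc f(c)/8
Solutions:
 f(c) = C1 + C2*c^(67/72)


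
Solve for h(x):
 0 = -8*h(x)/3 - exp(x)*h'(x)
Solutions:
 h(x) = C1*exp(8*exp(-x)/3)


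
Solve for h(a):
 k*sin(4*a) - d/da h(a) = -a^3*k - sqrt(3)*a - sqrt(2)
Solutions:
 h(a) = C1 + a^4*k/4 + sqrt(3)*a^2/2 + sqrt(2)*a - k*cos(4*a)/4


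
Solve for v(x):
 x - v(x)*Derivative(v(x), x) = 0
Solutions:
 v(x) = -sqrt(C1 + x^2)
 v(x) = sqrt(C1 + x^2)


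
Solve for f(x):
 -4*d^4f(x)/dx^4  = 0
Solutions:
 f(x) = C1 + C2*x + C3*x^2 + C4*x^3


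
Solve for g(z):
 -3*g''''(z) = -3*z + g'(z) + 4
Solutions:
 g(z) = C1 + C4*exp(-3^(2/3)*z/3) + 3*z^2/2 - 4*z + (C2*sin(3^(1/6)*z/2) + C3*cos(3^(1/6)*z/2))*exp(3^(2/3)*z/6)


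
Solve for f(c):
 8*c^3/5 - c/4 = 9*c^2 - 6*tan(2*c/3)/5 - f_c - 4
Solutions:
 f(c) = C1 - 2*c^4/5 + 3*c^3 + c^2/8 - 4*c + 9*log(cos(2*c/3))/5


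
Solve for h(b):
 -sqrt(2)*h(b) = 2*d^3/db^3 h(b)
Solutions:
 h(b) = C3*exp(-2^(5/6)*b/2) + (C1*sin(2^(5/6)*sqrt(3)*b/4) + C2*cos(2^(5/6)*sqrt(3)*b/4))*exp(2^(5/6)*b/4)


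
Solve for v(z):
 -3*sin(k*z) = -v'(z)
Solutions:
 v(z) = C1 - 3*cos(k*z)/k


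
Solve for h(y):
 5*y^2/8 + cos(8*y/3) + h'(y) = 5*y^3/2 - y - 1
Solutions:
 h(y) = C1 + 5*y^4/8 - 5*y^3/24 - y^2/2 - y - 3*sin(8*y/3)/8


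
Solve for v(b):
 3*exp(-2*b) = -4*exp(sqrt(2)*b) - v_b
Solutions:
 v(b) = C1 - 2*sqrt(2)*exp(sqrt(2)*b) + 3*exp(-2*b)/2


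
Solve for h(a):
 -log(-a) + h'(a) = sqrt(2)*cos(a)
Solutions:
 h(a) = C1 + a*log(-a) - a + sqrt(2)*sin(a)


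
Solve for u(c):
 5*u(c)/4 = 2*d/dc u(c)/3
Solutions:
 u(c) = C1*exp(15*c/8)


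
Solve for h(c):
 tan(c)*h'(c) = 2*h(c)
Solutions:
 h(c) = C1*sin(c)^2


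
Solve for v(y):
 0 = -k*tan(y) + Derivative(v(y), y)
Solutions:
 v(y) = C1 - k*log(cos(y))


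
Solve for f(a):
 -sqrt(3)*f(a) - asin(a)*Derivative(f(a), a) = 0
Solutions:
 f(a) = C1*exp(-sqrt(3)*Integral(1/asin(a), a))


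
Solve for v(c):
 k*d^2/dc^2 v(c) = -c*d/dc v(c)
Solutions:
 v(c) = C1 + C2*sqrt(k)*erf(sqrt(2)*c*sqrt(1/k)/2)


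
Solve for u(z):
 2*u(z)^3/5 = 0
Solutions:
 u(z) = 0


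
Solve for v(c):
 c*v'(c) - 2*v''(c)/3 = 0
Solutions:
 v(c) = C1 + C2*erfi(sqrt(3)*c/2)


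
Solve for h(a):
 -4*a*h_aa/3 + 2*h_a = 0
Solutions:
 h(a) = C1 + C2*a^(5/2)


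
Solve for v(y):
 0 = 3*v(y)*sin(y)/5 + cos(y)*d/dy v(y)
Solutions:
 v(y) = C1*cos(y)^(3/5)


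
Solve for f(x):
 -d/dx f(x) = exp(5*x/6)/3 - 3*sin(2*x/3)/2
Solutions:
 f(x) = C1 - 2*exp(5*x/6)/5 - 9*cos(2*x/3)/4


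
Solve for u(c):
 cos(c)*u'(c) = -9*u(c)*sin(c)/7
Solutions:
 u(c) = C1*cos(c)^(9/7)


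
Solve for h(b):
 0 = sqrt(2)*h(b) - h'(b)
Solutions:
 h(b) = C1*exp(sqrt(2)*b)


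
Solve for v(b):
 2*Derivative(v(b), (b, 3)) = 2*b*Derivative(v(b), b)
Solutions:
 v(b) = C1 + Integral(C2*airyai(b) + C3*airybi(b), b)


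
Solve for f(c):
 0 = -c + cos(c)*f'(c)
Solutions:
 f(c) = C1 + Integral(c/cos(c), c)


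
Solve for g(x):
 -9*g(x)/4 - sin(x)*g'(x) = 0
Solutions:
 g(x) = C1*(cos(x) + 1)^(9/8)/(cos(x) - 1)^(9/8)


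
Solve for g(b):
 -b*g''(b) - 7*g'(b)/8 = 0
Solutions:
 g(b) = C1 + C2*b^(1/8)


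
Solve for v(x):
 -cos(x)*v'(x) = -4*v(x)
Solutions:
 v(x) = C1*(sin(x)^2 + 2*sin(x) + 1)/(sin(x)^2 - 2*sin(x) + 1)


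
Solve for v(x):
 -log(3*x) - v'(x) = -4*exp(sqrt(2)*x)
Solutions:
 v(x) = C1 - x*log(x) + x*(1 - log(3)) + 2*sqrt(2)*exp(sqrt(2)*x)


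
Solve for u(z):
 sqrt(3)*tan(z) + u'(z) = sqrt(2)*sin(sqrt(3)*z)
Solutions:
 u(z) = C1 + sqrt(3)*log(cos(z)) - sqrt(6)*cos(sqrt(3)*z)/3


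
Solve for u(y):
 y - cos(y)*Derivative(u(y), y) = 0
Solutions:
 u(y) = C1 + Integral(y/cos(y), y)


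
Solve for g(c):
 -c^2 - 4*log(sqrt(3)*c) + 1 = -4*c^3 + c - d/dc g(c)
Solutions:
 g(c) = C1 - c^4 + c^3/3 + c^2/2 + 4*c*log(c) - 5*c + c*log(9)


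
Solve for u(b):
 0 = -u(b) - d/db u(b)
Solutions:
 u(b) = C1*exp(-b)


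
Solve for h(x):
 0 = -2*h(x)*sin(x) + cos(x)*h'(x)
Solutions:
 h(x) = C1/cos(x)^2


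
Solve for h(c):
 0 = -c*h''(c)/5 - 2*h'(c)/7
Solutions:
 h(c) = C1 + C2/c^(3/7)


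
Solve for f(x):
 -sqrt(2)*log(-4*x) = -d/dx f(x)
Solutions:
 f(x) = C1 + sqrt(2)*x*log(-x) + sqrt(2)*x*(-1 + 2*log(2))


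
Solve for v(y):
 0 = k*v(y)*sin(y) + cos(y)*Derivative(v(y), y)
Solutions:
 v(y) = C1*exp(k*log(cos(y)))


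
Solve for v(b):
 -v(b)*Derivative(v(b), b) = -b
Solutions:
 v(b) = -sqrt(C1 + b^2)
 v(b) = sqrt(C1 + b^2)


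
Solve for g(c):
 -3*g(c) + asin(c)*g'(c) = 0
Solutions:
 g(c) = C1*exp(3*Integral(1/asin(c), c))


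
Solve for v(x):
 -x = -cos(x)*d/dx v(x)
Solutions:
 v(x) = C1 + Integral(x/cos(x), x)


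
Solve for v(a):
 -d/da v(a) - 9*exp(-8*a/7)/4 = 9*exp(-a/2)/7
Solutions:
 v(a) = C1 + 18*exp(-a/2)/7 + 63*exp(-8*a/7)/32


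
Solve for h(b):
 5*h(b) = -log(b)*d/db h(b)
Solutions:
 h(b) = C1*exp(-5*li(b))


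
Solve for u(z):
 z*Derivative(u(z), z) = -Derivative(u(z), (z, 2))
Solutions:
 u(z) = C1 + C2*erf(sqrt(2)*z/2)


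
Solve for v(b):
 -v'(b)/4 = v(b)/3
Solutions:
 v(b) = C1*exp(-4*b/3)


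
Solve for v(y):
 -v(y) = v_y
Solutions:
 v(y) = C1*exp(-y)


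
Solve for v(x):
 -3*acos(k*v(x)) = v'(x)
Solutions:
 Integral(1/acos(_y*k), (_y, v(x))) = C1 - 3*x


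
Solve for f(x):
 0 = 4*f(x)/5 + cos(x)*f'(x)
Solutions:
 f(x) = C1*(sin(x) - 1)^(2/5)/(sin(x) + 1)^(2/5)


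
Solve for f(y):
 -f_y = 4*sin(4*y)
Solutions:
 f(y) = C1 + cos(4*y)


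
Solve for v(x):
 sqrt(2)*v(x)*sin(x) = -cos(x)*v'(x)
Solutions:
 v(x) = C1*cos(x)^(sqrt(2))


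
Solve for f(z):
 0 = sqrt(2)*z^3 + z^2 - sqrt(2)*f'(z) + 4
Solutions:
 f(z) = C1 + z^4/4 + sqrt(2)*z^3/6 + 2*sqrt(2)*z


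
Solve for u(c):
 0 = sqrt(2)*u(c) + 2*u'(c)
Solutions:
 u(c) = C1*exp(-sqrt(2)*c/2)


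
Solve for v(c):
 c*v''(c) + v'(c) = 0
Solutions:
 v(c) = C1 + C2*log(c)


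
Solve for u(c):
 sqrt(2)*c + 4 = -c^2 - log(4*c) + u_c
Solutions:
 u(c) = C1 + c^3/3 + sqrt(2)*c^2/2 + c*log(c) + c*log(4) + 3*c


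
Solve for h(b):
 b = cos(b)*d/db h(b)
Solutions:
 h(b) = C1 + Integral(b/cos(b), b)


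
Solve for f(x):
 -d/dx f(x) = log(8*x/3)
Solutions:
 f(x) = C1 - x*log(x) + x*log(3/8) + x


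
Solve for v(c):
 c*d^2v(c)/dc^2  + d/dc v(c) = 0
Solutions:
 v(c) = C1 + C2*log(c)


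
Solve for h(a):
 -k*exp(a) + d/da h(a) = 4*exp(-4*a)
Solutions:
 h(a) = C1 + k*exp(a) - exp(-4*a)


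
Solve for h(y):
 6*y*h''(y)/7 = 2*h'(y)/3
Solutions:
 h(y) = C1 + C2*y^(16/9)


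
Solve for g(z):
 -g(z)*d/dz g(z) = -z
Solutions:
 g(z) = -sqrt(C1 + z^2)
 g(z) = sqrt(C1 + z^2)


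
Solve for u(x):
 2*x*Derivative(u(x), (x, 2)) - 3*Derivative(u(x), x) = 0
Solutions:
 u(x) = C1 + C2*x^(5/2)


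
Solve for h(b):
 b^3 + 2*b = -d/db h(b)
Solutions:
 h(b) = C1 - b^4/4 - b^2


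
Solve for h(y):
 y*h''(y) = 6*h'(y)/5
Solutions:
 h(y) = C1 + C2*y^(11/5)


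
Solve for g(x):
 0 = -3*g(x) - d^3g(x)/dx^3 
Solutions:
 g(x) = C3*exp(-3^(1/3)*x) + (C1*sin(3^(5/6)*x/2) + C2*cos(3^(5/6)*x/2))*exp(3^(1/3)*x/2)


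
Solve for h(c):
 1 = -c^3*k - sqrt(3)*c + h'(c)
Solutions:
 h(c) = C1 + c^4*k/4 + sqrt(3)*c^2/2 + c


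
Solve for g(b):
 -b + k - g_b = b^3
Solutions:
 g(b) = C1 - b^4/4 - b^2/2 + b*k


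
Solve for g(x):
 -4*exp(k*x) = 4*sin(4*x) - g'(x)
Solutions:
 g(x) = C1 - cos(4*x) + 4*exp(k*x)/k


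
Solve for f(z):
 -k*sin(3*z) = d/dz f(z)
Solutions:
 f(z) = C1 + k*cos(3*z)/3


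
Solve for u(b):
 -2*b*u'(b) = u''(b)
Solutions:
 u(b) = C1 + C2*erf(b)
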